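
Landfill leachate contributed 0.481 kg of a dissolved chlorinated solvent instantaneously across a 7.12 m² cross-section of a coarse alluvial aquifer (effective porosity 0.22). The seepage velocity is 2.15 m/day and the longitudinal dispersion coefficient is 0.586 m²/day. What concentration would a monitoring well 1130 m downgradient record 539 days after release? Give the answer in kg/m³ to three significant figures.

0.00252 kg/m³

For an instantaneous plane source, C(x,t) = M/(n_e·A·√(4πDt)) · exp(−(x−vt)²/(4Dt)), with n_e·A the pore (flow) area.
Plume center vt = 2.15 × 539 = 1158.85 m, so the well at 1130 m is 28.85 m upgradient of the peak.
√(4πDt) = 63.00 m, giving peak height M/(n_e·A·√(4πDt)) = 0.481/(0.22 × 7.12 × 63.00) = 0.004874 kg/m³.
(x−vt)²/(4Dt) = (-28.85)²/(4 × 0.586 × 539) = 0.6588; exp(−0.6588) = 0.5175.
C = 0.004874 × 0.5175 = 0.00252 kg/m³.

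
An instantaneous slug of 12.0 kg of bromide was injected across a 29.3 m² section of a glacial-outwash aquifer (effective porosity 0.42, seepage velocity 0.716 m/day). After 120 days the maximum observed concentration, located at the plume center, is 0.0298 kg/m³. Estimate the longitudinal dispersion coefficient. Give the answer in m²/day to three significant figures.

At the plume center C_max = M/(n_e·A·√(4πDt)), so D = M²/(4πt·(n_e·A·C_max)²).
n_e·A·C_max = 0.42 × 29.3 × 0.0298 = 0.3667 kg/m.
D = 12.0²/(4π × 120 × 0.3667²) = 0.710 m²/day.

0.710 m²/day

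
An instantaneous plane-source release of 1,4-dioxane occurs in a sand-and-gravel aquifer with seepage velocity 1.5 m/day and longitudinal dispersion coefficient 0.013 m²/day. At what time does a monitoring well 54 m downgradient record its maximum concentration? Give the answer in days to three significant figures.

36.0 days

For the 1D instantaneous-source solution, setting ∂C/∂t = 0 at fixed x gives v²t² + 2Dt − x² = 0, so t = (√(D² + v²x²) − D)/v².
√(D² + v²x²) = √(0.013² + 1.5² × 54²) = 81.00; v² = 2.25.
t = (81.00 − 0.013)/2.25 = 36.0 days (vs. the pure-advection estimate x/v = 36.0 d).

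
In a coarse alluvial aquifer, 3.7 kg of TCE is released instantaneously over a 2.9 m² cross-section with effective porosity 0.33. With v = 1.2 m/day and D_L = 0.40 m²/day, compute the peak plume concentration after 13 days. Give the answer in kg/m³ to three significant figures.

0.478 kg/m³

The peak of an instantaneous 1D plume sits at x = vt; there the Gaussian factor is 1 and C_max = M/(n_e·A·√(4πDt)), where n_e·A is the pore area the mass is dissolved in.
√(4πDt) = √(4π × 0.40 × 13) = 8.084 m, so C_max = 3.7/(0.33 × 2.9 × 8.084) = 0.478 kg/m³.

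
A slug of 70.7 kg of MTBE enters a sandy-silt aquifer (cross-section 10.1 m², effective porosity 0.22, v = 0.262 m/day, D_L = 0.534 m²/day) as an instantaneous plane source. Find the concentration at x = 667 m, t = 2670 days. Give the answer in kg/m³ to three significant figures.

0.197 kg/m³

For an instantaneous plane source, C(x,t) = M/(n_e·A·√(4πDt)) · exp(−(x−vt)²/(4Dt)), with n_e·A the pore (flow) area.
Plume center vt = 0.262 × 2670 = 699.54 m, so the well at 667 m is 32.54 m upgradient of the peak.
√(4πDt) = 133.9 m, giving peak height M/(n_e·A·√(4πDt)) = 70.7/(0.22 × 10.1 × 133.9) = 0.2376 kg/m³.
(x−vt)²/(4Dt) = (-32.54)²/(4 × 0.534 × 2670) = 0.1857; exp(−0.1857) = 0.8305.
C = 0.2376 × 0.8305 = 0.197 kg/m³.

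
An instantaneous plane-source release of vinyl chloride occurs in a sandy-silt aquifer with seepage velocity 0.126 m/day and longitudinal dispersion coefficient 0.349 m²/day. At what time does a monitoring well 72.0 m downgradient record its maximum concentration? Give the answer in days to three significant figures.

550 days

For the 1D instantaneous-source solution, setting ∂C/∂t = 0 at fixed x gives v²t² + 2Dt − x² = 0, so t = (√(D² + v²x²) − D)/v².
√(D² + v²x²) = √(0.349² + 0.126² × 72.0²) = 9.079; v² = 0.015876.
t = (9.079 − 0.349)/0.015876 = 550 days (vs. the pure-advection estimate x/v = 571 d).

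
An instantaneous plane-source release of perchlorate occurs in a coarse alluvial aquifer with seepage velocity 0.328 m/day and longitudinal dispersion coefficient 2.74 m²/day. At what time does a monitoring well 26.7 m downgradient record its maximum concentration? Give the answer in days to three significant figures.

59.8 days

For the 1D instantaneous-source solution, setting ∂C/∂t = 0 at fixed x gives v²t² + 2Dt − x² = 0, so t = (√(D² + v²x²) − D)/v².
√(D² + v²x²) = √(2.74² + 0.328² × 26.7²) = 9.176; v² = 0.107584.
t = (9.176 − 2.74)/0.107584 = 59.8 days (vs. the pure-advection estimate x/v = 81.4 d).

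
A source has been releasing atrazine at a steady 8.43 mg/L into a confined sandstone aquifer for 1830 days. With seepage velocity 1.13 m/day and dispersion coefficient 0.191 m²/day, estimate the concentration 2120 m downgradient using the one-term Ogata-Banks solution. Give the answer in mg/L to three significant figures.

For a continuous step input, C/C₀ ≈ ½·erfc((x−vt)/(2√(Dt))).
vt = 1.13 × 1830 = 2067.9 m and 2√(Dt) = 2√(0.191 × 1830) = 37.39 m.
Argument (x−vt)/(2√(Dt)) = (2120 − 2067.9)/37.39 = 1.393; ½·erfc(1.393) = 0.02442.
C = 8.43 × 0.02442 = 0.206 mg/L.

0.206 mg/L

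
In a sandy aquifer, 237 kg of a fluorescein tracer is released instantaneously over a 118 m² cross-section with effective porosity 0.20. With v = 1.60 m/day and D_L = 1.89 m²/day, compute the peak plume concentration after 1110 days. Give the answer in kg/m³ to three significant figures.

The peak of an instantaneous 1D plume sits at x = vt; there the Gaussian factor is 1 and C_max = M/(n_e·A·√(4πDt)), where n_e·A is the pore area the mass is dissolved in.
√(4πDt) = √(4π × 1.89 × 1110) = 162.4 m, so C_max = 237/(0.20 × 118 × 162.4) = 0.0618 kg/m³.

0.0618 kg/m³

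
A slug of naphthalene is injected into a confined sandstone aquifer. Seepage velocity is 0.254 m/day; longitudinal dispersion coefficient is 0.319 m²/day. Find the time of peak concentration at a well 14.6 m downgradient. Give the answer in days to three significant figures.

52.7 days

For the 1D instantaneous-source solution, setting ∂C/∂t = 0 at fixed x gives v²t² + 2Dt − x² = 0, so t = (√(D² + v²x²) − D)/v².
√(D² + v²x²) = √(0.319² + 0.254² × 14.6²) = 3.722; v² = 0.064516.
t = (3.722 − 0.319)/0.064516 = 52.7 days (vs. the pure-advection estimate x/v = 57.5 d).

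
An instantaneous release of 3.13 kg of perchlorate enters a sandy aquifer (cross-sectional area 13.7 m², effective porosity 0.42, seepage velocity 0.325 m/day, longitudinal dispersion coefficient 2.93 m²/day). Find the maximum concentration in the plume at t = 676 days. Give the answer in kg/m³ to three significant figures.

0.00345 kg/m³

The peak of an instantaneous 1D plume sits at x = vt; there the Gaussian factor is 1 and C_max = M/(n_e·A·√(4πDt)), where n_e·A is the pore area the mass is dissolved in.
√(4πDt) = √(4π × 2.93 × 676) = 157.8 m, so C_max = 3.13/(0.42 × 13.7 × 157.8) = 0.00345 kg/m³.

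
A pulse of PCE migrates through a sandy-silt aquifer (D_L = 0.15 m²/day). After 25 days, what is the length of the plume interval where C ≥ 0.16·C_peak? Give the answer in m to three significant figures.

The plume is Gaussian with σ = √(2Dt) = √(2 × 0.15 × 25) = 2.739 m.
C/C_peak = exp(−Δx²/(2σ²)) = 0.16 ⇒ Δx = σ·√(−2 ln 0.16) = 2.739 × 1.914 = 5.242 m.
Width = 2Δx = 10.5 m.

10.5 m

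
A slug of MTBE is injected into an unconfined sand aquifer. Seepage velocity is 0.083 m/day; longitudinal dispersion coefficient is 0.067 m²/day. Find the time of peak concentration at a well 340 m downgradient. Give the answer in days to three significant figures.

For the 1D instantaneous-source solution, setting ∂C/∂t = 0 at fixed x gives v²t² + 2Dt − x² = 0, so t = (√(D² + v²x²) − D)/v².
√(D² + v²x²) = √(0.067² + 0.083² × 340²) = 28.22; v² = 0.006889.
t = (28.22 − 0.067)/0.006889 = 4090 days (vs. the pure-advection estimate x/v = 4100 d).

4090 days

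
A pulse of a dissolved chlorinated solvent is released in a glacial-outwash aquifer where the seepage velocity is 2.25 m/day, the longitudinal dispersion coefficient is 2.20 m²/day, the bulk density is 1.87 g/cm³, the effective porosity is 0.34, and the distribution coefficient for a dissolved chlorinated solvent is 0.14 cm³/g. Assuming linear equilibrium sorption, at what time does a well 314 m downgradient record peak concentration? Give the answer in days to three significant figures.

Retardation factor R = 1 + ρ_b·K_d/n = 1 + 1.87 × 0.14/0.34 = 1.770.
Sorption retards both mechanisms: v_R = v/R = 1.271 m/day, D_R = D/R = 1.243 m²/day.
Peak time from v_R²t² + 2D_R t − x² = 0: t = (√(D_R² + v_R²x²) − D_R)/v_R².
√(D_R² + v_R²x²) = √(1.243² + 1.271² × 314²) = 399.1; v_R² = 1.615.
t = (399.1 − 1.243)/1.615 = 246 days.

246 days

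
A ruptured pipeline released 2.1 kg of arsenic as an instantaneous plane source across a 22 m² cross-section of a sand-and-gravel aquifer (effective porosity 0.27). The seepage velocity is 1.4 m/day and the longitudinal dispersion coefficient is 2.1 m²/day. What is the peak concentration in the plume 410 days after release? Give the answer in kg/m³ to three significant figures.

The peak of an instantaneous 1D plume sits at x = vt; there the Gaussian factor is 1 and C_max = M/(n_e·A·√(4πDt)), where n_e·A is the pore area the mass is dissolved in.
√(4πDt) = √(4π × 2.1 × 410) = 104.0 m, so C_max = 2.1/(0.27 × 22 × 104.0) = 0.00340 kg/m³.

0.00340 kg/m³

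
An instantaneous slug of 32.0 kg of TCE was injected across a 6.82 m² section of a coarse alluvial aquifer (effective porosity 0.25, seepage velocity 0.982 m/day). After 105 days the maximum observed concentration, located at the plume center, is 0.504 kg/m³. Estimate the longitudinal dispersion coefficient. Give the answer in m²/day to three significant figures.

1.05 m²/day

At the plume center C_max = M/(n_e·A·√(4πDt)), so D = M²/(4πt·(n_e·A·C_max)²).
n_e·A·C_max = 0.25 × 6.82 × 0.504 = 0.8593 kg/m.
D = 32.0²/(4π × 105 × 0.8593²) = 1.05 m²/day.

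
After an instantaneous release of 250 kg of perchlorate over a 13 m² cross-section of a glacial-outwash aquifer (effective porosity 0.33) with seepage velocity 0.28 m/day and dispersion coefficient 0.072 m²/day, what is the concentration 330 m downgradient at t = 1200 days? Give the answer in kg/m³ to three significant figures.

For an instantaneous plane source, C(x,t) = M/(n_e·A·√(4πDt)) · exp(−(x−vt)²/(4Dt)), with n_e·A the pore (flow) area.
Plume center vt = 0.28 × 1200 = 336 m, so the well at 330 m is 6 m upgradient of the peak.
√(4πDt) = 32.95 m, giving peak height M/(n_e·A·√(4πDt)) = 250/(0.33 × 13 × 32.95) = 1.769 kg/m³.
(x−vt)²/(4Dt) = (-6)²/(4 × 0.072 × 1200) = 0.1042; exp(−0.1042) = 0.9010.
C = 1.769 × 0.9010 = 1.59 kg/m³.

1.59 kg/m³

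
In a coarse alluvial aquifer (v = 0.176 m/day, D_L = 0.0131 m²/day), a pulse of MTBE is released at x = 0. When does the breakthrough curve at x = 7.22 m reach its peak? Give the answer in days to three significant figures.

40.6 days

For the 1D instantaneous-source solution, setting ∂C/∂t = 0 at fixed x gives v²t² + 2Dt − x² = 0, so t = (√(D² + v²x²) − D)/v².
√(D² + v²x²) = √(0.0131² + 0.176² × 7.22²) = 1.271; v² = 0.030976.
t = (1.271 − 0.0131)/0.030976 = 40.6 days (vs. the pure-advection estimate x/v = 41.0 d).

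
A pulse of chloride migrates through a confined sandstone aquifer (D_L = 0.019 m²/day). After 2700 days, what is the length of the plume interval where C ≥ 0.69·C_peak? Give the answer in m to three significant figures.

17.5 m

The plume is Gaussian with σ = √(2Dt) = √(2 × 0.019 × 2700) = 10.13 m.
C/C_peak = exp(−Δx²/(2σ²)) = 0.69 ⇒ Δx = σ·√(−2 ln 0.69) = 10.13 × 0.8615 = 8.727 m.
Width = 2Δx = 17.5 m.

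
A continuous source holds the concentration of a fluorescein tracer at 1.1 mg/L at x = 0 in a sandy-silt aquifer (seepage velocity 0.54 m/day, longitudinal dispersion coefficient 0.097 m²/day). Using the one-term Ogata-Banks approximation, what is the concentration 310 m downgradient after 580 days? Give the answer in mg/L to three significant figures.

For a continuous step input, C/C₀ ≈ ½·erfc((x−vt)/(2√(Dt))).
vt = 0.54 × 580 = 313.2 m and 2√(Dt) = 2√(0.097 × 580) = 15.00 m.
Argument (x−vt)/(2√(Dt)) = (310 − 313.2)/15.00 = -0.2133; ½·erfc(-0.2133) = 0.6185.
C = 1.1 × 0.6185 = 0.680 mg/L.

0.680 mg/L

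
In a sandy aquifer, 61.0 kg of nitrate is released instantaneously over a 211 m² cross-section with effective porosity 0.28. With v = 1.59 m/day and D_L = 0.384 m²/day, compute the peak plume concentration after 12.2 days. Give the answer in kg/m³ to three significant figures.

The peak of an instantaneous 1D plume sits at x = vt; there the Gaussian factor is 1 and C_max = M/(n_e·A·√(4πDt)), where n_e·A is the pore area the mass is dissolved in.
√(4πDt) = √(4π × 0.384 × 12.2) = 7.673 m, so C_max = 61.0/(0.28 × 211 × 7.673) = 0.135 kg/m³.

0.135 kg/m³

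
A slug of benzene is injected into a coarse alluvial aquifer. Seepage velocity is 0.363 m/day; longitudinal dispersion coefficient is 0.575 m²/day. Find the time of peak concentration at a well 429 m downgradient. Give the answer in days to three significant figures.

For the 1D instantaneous-source solution, setting ∂C/∂t = 0 at fixed x gives v²t² + 2Dt − x² = 0, so t = (√(D² + v²x²) − D)/v².
√(D² + v²x²) = √(0.575² + 0.363² × 429²) = 155.7; v² = 0.131769.
t = (155.7 − 0.575)/0.131769 = 1180 days (vs. the pure-advection estimate x/v = 1180 d).

1180 days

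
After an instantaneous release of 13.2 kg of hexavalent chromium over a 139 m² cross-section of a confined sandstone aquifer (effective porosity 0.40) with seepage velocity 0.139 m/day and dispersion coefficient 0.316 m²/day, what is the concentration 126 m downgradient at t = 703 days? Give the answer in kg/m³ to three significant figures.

0.00183 kg/m³

For an instantaneous plane source, C(x,t) = M/(n_e·A·√(4πDt)) · exp(−(x−vt)²/(4Dt)), with n_e·A the pore (flow) area.
Plume center vt = 0.139 × 703 = 97.717 m, so the well at 126 m is 28.283 m downgradient of the peak.
√(4πDt) = 52.84 m, giving peak height M/(n_e·A·√(4πDt)) = 13.2/(0.40 × 139 × 52.84) = 0.004493 kg/m³.
(x−vt)²/(4Dt) = (28.283)²/(4 × 0.316 × 703) = 0.9002; exp(−0.9002) = 0.4065.
C = 0.004493 × 0.4065 = 0.00183 kg/m³.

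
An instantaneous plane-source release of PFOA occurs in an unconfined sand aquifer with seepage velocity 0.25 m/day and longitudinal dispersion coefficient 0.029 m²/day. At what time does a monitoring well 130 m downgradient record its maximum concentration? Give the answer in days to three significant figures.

520 days

For the 1D instantaneous-source solution, setting ∂C/∂t = 0 at fixed x gives v²t² + 2Dt − x² = 0, so t = (√(D² + v²x²) − D)/v².
√(D² + v²x²) = √(0.029² + 0.25² × 130²) = 32.50; v² = 0.0625.
t = (32.50 − 0.029)/0.0625 = 520 days (vs. the pure-advection estimate x/v = 520 d).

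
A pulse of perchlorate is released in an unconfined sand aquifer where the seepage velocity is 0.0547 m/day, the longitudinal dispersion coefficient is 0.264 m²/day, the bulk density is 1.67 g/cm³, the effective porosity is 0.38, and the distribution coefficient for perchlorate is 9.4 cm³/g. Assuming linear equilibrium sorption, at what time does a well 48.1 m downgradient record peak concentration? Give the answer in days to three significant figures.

33700 days

Retardation factor R = 1 + ρ_b·K_d/n = 1 + 1.67 × 9.4/0.38 = 42.31.
Sorption retards both mechanisms: v_R = v/R = 0.001293 m/day, D_R = D/R = 0.006240 m²/day.
Peak time from v_R²t² + 2D_R t − x² = 0: t = (√(D_R² + v_R²x²) − D_R)/v_R².
√(D_R² + v_R²x²) = √(0.006240² + 0.001293² × 48.1²) = 0.06251; v_R² = 1.672e-06.
t = (0.06251 − 0.006240)/1.672e-06 = 33700 days.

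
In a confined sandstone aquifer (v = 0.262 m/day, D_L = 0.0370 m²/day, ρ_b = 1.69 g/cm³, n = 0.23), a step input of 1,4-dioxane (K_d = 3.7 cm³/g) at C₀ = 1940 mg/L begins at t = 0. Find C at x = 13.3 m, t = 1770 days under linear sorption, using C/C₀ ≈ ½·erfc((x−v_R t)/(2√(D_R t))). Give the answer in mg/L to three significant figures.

1800 mg/L

Retardation factor R = 1 + ρ_b·K_d/n = 1 + 1.69 × 3.7/0.23 = 28.19.
Sorption retards both mechanisms: v_R = v/R = 0.009294 m/day, D_R = D/R = 0.001313 m²/day.
v_R·t = 0.009294 × 1770 = 16.45038 m; 2√(D_R t) = 3.049 m; argument = (13.3 − 16.45038)/3.049 = -1.033.
C = C₀ × ½·erfc(-1.033) = 1940 × 0.9280 = 1800 mg/L.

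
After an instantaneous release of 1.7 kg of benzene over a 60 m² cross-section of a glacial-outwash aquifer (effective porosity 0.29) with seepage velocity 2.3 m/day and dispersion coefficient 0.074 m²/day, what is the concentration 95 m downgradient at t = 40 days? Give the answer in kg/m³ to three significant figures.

0.00749 kg/m³

For an instantaneous plane source, C(x,t) = M/(n_e·A·√(4πDt)) · exp(−(x−vt)²/(4Dt)), with n_e·A the pore (flow) area.
Plume center vt = 2.3 × 40 = 92 m, so the well at 95 m is 3 m downgradient of the peak.
√(4πDt) = 6.099 m, giving peak height M/(n_e·A·√(4πDt)) = 1.7/(0.29 × 60 × 6.099) = 0.01602 kg/m³.
(x−vt)²/(4Dt) = (3)²/(4 × 0.074 × 40) = 0.7601; exp(−0.7601) = 0.4676.
C = 0.01602 × 0.4676 = 0.00749 kg/m³.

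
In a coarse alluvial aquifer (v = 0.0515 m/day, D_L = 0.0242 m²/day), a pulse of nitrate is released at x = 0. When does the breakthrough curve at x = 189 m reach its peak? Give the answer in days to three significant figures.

3660 days

For the 1D instantaneous-source solution, setting ∂C/∂t = 0 at fixed x gives v²t² + 2Dt − x² = 0, so t = (√(D² + v²x²) − D)/v².
√(D² + v²x²) = √(0.0242² + 0.0515² × 189²) = 9.734; v² = 0.00265225.
t = (9.734 − 0.0242)/0.00265225 = 3660 days (vs. the pure-advection estimate x/v = 3670 d).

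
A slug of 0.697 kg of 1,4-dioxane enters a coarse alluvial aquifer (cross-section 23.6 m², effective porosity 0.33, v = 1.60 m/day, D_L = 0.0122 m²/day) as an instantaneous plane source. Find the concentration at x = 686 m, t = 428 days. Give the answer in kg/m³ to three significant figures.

0.0103 kg/m³

For an instantaneous plane source, C(x,t) = M/(n_e·A·√(4πDt)) · exp(−(x−vt)²/(4Dt)), with n_e·A the pore (flow) area.
Plume center vt = 1.60 × 428 = 684.8 m, so the well at 686 m is 1.2 m downgradient of the peak.
√(4πDt) = 8.100 m, giving peak height M/(n_e·A·√(4πDt)) = 0.697/(0.33 × 23.6 × 8.100) = 0.01105 kg/m³.
(x−vt)²/(4Dt) = (1.2)²/(4 × 0.0122 × 428) = 0.06894; exp(−0.06894) = 0.9334.
C = 0.01105 × 0.9334 = 0.0103 kg/m³.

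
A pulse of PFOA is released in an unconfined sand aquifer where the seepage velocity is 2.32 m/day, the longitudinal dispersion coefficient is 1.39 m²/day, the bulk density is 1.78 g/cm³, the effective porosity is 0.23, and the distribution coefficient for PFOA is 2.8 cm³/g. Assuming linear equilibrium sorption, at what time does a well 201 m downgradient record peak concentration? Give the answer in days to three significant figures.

Retardation factor R = 1 + ρ_b·K_d/n = 1 + 1.78 × 2.8/0.23 = 22.67.
Sorption retards both mechanisms: v_R = v/R = 0.1023 m/day, D_R = D/R = 0.06131 m²/day.
Peak time from v_R²t² + 2D_R t − x² = 0: t = (√(D_R² + v_R²x²) − D_R)/v_R².
√(D_R² + v_R²x²) = √(0.06131² + 0.1023² × 201²) = 20.56; v_R² = 0.01047.
t = (20.56 − 0.06131)/0.01047 = 1960 days.

1960 days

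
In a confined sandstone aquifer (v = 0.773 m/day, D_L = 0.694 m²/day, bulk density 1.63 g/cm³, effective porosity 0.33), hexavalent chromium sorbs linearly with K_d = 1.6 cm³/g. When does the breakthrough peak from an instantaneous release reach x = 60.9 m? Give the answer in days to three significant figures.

Retardation factor R = 1 + ρ_b·K_d/n = 1 + 1.63 × 1.6/0.33 = 8.903.
Sorption retards both mechanisms: v_R = v/R = 0.08682 m/day, D_R = D/R = 0.07795 m²/day.
Peak time from v_R²t² + 2D_R t − x² = 0: t = (√(D_R² + v_R²x²) − D_R)/v_R².
√(D_R² + v_R²x²) = √(0.07795² + 0.08682² × 60.9²) = 5.288; v_R² = 0.007538.
t = (5.288 − 0.07795)/0.007538 = 691 days.

691 days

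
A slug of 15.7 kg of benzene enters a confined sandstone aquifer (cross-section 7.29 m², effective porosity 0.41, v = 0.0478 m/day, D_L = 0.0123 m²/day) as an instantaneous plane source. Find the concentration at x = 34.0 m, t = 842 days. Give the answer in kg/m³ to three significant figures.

For an instantaneous plane source, C(x,t) = M/(n_e·A·√(4πDt)) · exp(−(x−vt)²/(4Dt)), with n_e·A the pore (flow) area.
Plume center vt = 0.0478 × 842 = 40.2476 m, so the well at 34.0 m is 6.2476 m upgradient of the peak.
√(4πDt) = 11.41 m, giving peak height M/(n_e·A·√(4πDt)) = 15.7/(0.41 × 7.29 × 11.41) = 0.4604 kg/m³.
(x−vt)²/(4Dt) = (-6.2476)²/(4 × 0.0123 × 842) = 0.9422; exp(−0.9422) = 0.3898.
C = 0.4604 × 0.3898 = 0.179 kg/m³.

0.179 kg/m³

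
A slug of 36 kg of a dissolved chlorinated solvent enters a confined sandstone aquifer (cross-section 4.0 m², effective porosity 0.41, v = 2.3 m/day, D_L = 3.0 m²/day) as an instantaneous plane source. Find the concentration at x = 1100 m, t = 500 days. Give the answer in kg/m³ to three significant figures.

0.105 kg/m³

For an instantaneous plane source, C(x,t) = M/(n_e·A·√(4πDt)) · exp(−(x−vt)²/(4Dt)), with n_e·A the pore (flow) area.
Plume center vt = 2.3 × 500 = 1150 m, so the well at 1100 m is 50 m upgradient of the peak.
√(4πDt) = 137.3 m, giving peak height M/(n_e·A·√(4πDt)) = 36/(0.41 × 4.0 × 137.3) = 0.1599 kg/m³.
(x−vt)²/(4Dt) = (-50)²/(4 × 3.0 × 500) = 0.4167; exp(−0.4167) = 0.6592.
C = 0.1599 × 0.6592 = 0.105 kg/m³.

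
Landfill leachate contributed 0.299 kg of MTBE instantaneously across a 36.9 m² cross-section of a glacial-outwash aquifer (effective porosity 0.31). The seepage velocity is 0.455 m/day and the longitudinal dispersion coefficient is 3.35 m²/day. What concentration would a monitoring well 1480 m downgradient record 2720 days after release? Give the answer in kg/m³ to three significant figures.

1.54e-05 kg/m³

For an instantaneous plane source, C(x,t) = M/(n_e·A·√(4πDt)) · exp(−(x−vt)²/(4Dt)), with n_e·A the pore (flow) area.
Plume center vt = 0.455 × 2720 = 1237.6 m, so the well at 1480 m is 242.4 m downgradient of the peak.
√(4πDt) = 338.4 m, giving peak height M/(n_e·A·√(4πDt)) = 0.299/(0.31 × 36.9 × 338.4) = 7.724e-05 kg/m³.
(x−vt)²/(4Dt) = (242.4)²/(4 × 3.35 × 2720) = 1.612; exp(−1.612) = 0.1995.
C = 7.724e-05 × 0.1995 = 1.54e-05 kg/m³.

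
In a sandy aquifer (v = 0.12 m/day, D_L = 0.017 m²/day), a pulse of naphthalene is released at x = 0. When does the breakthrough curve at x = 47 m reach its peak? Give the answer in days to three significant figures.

For the 1D instantaneous-source solution, setting ∂C/∂t = 0 at fixed x gives v²t² + 2Dt − x² = 0, so t = (√(D² + v²x²) − D)/v².
√(D² + v²x²) = √(0.017² + 0.12² × 47²) = 5.640; v² = 0.0144.
t = (5.640 − 0.017)/0.0144 = 390 days (vs. the pure-advection estimate x/v = 392 d).

390 days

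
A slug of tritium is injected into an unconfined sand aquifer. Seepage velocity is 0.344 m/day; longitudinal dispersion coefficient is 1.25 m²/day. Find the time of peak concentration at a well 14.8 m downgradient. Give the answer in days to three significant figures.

For the 1D instantaneous-source solution, setting ∂C/∂t = 0 at fixed x gives v²t² + 2Dt − x² = 0, so t = (√(D² + v²x²) − D)/v².
√(D² + v²x²) = √(1.25² + 0.344² × 14.8²) = 5.242; v² = 0.118336.
t = (5.242 − 1.25)/0.118336 = 33.7 days (vs. the pure-advection estimate x/v = 43.0 d).

33.7 days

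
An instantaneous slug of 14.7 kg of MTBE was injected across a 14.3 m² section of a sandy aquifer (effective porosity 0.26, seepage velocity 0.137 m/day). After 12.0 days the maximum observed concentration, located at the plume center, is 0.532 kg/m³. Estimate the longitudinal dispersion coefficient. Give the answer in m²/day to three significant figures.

0.366 m²/day

At the plume center C_max = M/(n_e·A·√(4πDt)), so D = M²/(4πt·(n_e·A·C_max)²).
n_e·A·C_max = 0.26 × 14.3 × 0.532 = 1.978 kg/m.
D = 14.7²/(4π × 12.0 × 1.978²) = 0.366 m²/day.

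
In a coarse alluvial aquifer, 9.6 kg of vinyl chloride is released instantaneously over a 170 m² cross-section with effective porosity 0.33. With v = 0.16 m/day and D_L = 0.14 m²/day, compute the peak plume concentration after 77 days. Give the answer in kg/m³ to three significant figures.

0.0147 kg/m³

The peak of an instantaneous 1D plume sits at x = vt; there the Gaussian factor is 1 and C_max = M/(n_e·A·√(4πDt)), where n_e·A is the pore area the mass is dissolved in.
√(4πDt) = √(4π × 0.14 × 77) = 11.64 m, so C_max = 9.6/(0.33 × 170 × 11.64) = 0.0147 kg/m³.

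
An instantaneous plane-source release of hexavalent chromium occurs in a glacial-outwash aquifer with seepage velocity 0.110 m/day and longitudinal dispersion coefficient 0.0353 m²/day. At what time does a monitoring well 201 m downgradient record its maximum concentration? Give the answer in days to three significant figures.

For the 1D instantaneous-source solution, setting ∂C/∂t = 0 at fixed x gives v²t² + 2Dt − x² = 0, so t = (√(D² + v²x²) − D)/v².
√(D² + v²x²) = √(0.0353² + 0.110² × 201²) = 22.11; v² = 0.0121.
t = (22.11 − 0.0353)/0.0121 = 1820 days (vs. the pure-advection estimate x/v = 1830 d).

1820 days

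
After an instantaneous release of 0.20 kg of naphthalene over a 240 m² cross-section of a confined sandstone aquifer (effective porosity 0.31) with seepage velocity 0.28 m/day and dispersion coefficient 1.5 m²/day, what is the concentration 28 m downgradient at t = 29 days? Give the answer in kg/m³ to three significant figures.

1.19e-05 kg/m³

For an instantaneous plane source, C(x,t) = M/(n_e·A·√(4πDt)) · exp(−(x−vt)²/(4Dt)), with n_e·A the pore (flow) area.
Plume center vt = 0.28 × 29 = 8.12 m, so the well at 28 m is 19.88 m downgradient of the peak.
√(4πDt) = 23.38 m, giving peak height M/(n_e·A·√(4πDt)) = 0.20/(0.31 × 240 × 23.38) = 0.0001150 kg/m³.
(x−vt)²/(4Dt) = (19.88)²/(4 × 1.5 × 29) = 2.271; exp(−2.271) = 0.1032.
C = 0.0001150 × 0.1032 = 1.19e-05 kg/m³.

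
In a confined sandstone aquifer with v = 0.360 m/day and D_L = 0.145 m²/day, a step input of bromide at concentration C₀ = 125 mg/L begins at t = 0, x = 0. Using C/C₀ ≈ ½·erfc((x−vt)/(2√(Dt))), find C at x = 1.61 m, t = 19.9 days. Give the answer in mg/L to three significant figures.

124 mg/L

For a continuous step input, C/C₀ ≈ ½·erfc((x−vt)/(2√(Dt))).
vt = 0.360 × 19.9 = 7.164 m and 2√(Dt) = 2√(0.145 × 19.9) = 3.397 m.
Argument (x−vt)/(2√(Dt)) = (1.61 − 7.164)/3.397 = -1.635; ½·erfc(-1.635) = 0.9896.
C = 125 × 0.9896 = 124 mg/L.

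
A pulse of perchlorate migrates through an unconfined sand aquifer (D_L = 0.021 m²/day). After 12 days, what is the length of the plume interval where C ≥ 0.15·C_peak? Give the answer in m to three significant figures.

The plume is Gaussian with σ = √(2Dt) = √(2 × 0.021 × 12) = 0.7099 m.
C/C_peak = exp(−Δx²/(2σ²)) = 0.15 ⇒ Δx = σ·√(−2 ln 0.15) = 0.7099 × 1.948 = 1.383 m.
Width = 2Δx = 2.77 m.

2.77 m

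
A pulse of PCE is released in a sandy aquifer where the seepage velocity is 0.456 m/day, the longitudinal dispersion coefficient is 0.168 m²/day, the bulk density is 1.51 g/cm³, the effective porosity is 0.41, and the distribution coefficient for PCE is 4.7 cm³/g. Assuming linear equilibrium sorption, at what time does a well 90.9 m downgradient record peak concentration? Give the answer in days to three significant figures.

3640 days

Retardation factor R = 1 + ρ_b·K_d/n = 1 + 1.51 × 4.7/0.41 = 18.31.
Sorption retards both mechanisms: v_R = v/R = 0.02490 m/day, D_R = D/R = 0.009175 m²/day.
Peak time from v_R²t² + 2D_R t − x² = 0: t = (√(D_R² + v_R²x²) − D_R)/v_R².
√(D_R² + v_R²x²) = √(0.009175² + 0.02490² × 90.9²) = 2.263; v_R² = 0.0006200.
t = (2.263 − 0.009175)/0.0006200 = 3640 days.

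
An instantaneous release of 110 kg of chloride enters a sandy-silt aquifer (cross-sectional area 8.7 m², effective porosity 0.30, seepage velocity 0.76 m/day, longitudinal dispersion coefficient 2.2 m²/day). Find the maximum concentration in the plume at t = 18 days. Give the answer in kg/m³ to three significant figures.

1.89 kg/m³

The peak of an instantaneous 1D plume sits at x = vt; there the Gaussian factor is 1 and C_max = M/(n_e·A·√(4πDt)), where n_e·A is the pore area the mass is dissolved in.
√(4πDt) = √(4π × 2.2 × 18) = 22.31 m, so C_max = 110/(0.30 × 8.7 × 22.31) = 1.89 kg/m³.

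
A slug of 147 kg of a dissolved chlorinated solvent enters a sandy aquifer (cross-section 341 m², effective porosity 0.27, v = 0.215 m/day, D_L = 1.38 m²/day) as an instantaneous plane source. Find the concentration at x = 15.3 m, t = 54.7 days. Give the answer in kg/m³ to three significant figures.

0.0497 kg/m³

For an instantaneous plane source, C(x,t) = M/(n_e·A·√(4πDt)) · exp(−(x−vt)²/(4Dt)), with n_e·A the pore (flow) area.
Plume center vt = 0.215 × 54.7 = 11.7605 m, so the well at 15.3 m is 3.5395 m downgradient of the peak.
√(4πDt) = 30.80 m, giving peak height M/(n_e·A·√(4πDt)) = 147/(0.27 × 341 × 30.80) = 0.05184 kg/m³.
(x−vt)²/(4Dt) = (3.5395)²/(4 × 1.38 × 54.7) = 0.04149; exp(−0.04149) = 0.9594.
C = 0.05184 × 0.9594 = 0.0497 kg/m³.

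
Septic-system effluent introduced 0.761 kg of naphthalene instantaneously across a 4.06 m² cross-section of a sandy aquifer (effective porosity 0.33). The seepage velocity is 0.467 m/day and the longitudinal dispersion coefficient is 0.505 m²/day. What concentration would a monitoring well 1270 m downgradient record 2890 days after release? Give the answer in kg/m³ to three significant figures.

For an instantaneous plane source, C(x,t) = M/(n_e·A·√(4πDt)) · exp(−(x−vt)²/(4Dt)), with n_e·A the pore (flow) area.
Plume center vt = 0.467 × 2890 = 1349.63 m, so the well at 1270 m is 79.63 m upgradient of the peak.
√(4πDt) = 135.4 m, giving peak height M/(n_e·A·√(4πDt)) = 0.761/(0.33 × 4.06 × 135.4) = 0.004195 kg/m³.
(x−vt)²/(4Dt) = (-79.63)²/(4 × 0.505 × 2890) = 1.086; exp(−1.086) = 0.3376.
C = 0.004195 × 0.3376 = 0.00142 kg/m³.

0.00142 kg/m³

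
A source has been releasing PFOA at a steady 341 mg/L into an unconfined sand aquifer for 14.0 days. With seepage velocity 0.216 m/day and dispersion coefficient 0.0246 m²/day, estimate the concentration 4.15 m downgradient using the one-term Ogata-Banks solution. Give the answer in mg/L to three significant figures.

For a continuous step input, C/C₀ ≈ ½·erfc((x−vt)/(2√(Dt))).
vt = 0.216 × 14.0 = 3.024 m and 2√(Dt) = 2√(0.0246 × 14.0) = 1.174 m.
Argument (x−vt)/(2√(Dt)) = (4.15 − 3.024)/1.174 = 0.9591; ½·erfc(0.9591) = 0.08749.
C = 341 × 0.08749 = 29.8 mg/L.

29.8 mg/L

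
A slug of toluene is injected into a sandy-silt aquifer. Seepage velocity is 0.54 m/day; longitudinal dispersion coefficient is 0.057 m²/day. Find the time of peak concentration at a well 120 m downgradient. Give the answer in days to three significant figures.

For the 1D instantaneous-source solution, setting ∂C/∂t = 0 at fixed x gives v²t² + 2Dt − x² = 0, so t = (√(D² + v²x²) − D)/v².
√(D² + v²x²) = √(0.057² + 0.54² × 120²) = 64.80; v² = 0.2916.
t = (64.80 − 0.057)/0.2916 = 222 days (vs. the pure-advection estimate x/v = 222 d).

222 days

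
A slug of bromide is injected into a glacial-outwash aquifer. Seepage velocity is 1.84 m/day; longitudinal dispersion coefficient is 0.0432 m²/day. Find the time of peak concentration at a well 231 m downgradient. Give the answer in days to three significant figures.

126 days

For the 1D instantaneous-source solution, setting ∂C/∂t = 0 at fixed x gives v²t² + 2Dt − x² = 0, so t = (√(D² + v²x²) − D)/v².
√(D² + v²x²) = √(0.0432² + 1.84² × 231²) = 425.0; v² = 3.3856.
t = (425.0 − 0.0432)/3.3856 = 126 days (vs. the pure-advection estimate x/v = 126 d).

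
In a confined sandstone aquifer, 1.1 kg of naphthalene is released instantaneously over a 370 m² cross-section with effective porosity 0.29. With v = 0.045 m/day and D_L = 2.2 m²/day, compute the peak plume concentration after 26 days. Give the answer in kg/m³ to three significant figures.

0.000382 kg/m³

The peak of an instantaneous 1D plume sits at x = vt; there the Gaussian factor is 1 and C_max = M/(n_e·A·√(4πDt)), where n_e·A is the pore area the mass is dissolved in.
√(4πDt) = √(4π × 2.2 × 26) = 26.81 m, so C_max = 1.1/(0.29 × 370 × 26.81) = 0.000382 kg/m³.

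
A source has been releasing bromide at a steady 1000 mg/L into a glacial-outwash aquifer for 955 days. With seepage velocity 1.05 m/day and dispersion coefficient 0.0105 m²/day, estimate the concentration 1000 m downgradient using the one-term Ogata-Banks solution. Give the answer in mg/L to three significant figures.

730 mg/L

For a continuous step input, C/C₀ ≈ ½·erfc((x−vt)/(2√(Dt))).
vt = 1.05 × 955 = 1002.75 m and 2√(Dt) = 2√(0.0105 × 955) = 6.333 m.
Argument (x−vt)/(2√(Dt)) = (1000 − 1002.75)/6.333 = -0.4342; ½·erfc(-0.4342) = 0.7304.
C = 1000 × 0.7304 = 730 mg/L.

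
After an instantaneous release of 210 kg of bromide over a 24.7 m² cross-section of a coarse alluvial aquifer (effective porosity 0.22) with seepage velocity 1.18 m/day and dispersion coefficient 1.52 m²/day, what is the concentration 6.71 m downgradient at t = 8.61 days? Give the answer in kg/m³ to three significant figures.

2.40 kg/m³

For an instantaneous plane source, C(x,t) = M/(n_e·A·√(4πDt)) · exp(−(x−vt)²/(4Dt)), with n_e·A the pore (flow) area.
Plume center vt = 1.18 × 8.61 = 10.1598 m, so the well at 6.71 m is 3.4498 m upgradient of the peak.
√(4πDt) = 12.82 m, giving peak height M/(n_e·A·√(4πDt)) = 210/(0.22 × 24.7 × 12.82) = 3.014 kg/m³.
(x−vt)²/(4Dt) = (-3.4498)²/(4 × 1.52 × 8.61) = 0.2273; exp(−0.2273) = 0.7967.
C = 3.014 × 0.7967 = 2.40 kg/m³.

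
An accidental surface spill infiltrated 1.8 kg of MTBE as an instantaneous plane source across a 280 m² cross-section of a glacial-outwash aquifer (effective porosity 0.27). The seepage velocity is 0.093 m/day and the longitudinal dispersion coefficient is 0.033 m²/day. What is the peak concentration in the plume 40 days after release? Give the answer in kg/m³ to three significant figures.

0.00585 kg/m³

The peak of an instantaneous 1D plume sits at x = vt; there the Gaussian factor is 1 and C_max = M/(n_e·A·√(4πDt)), where n_e·A is the pore area the mass is dissolved in.
√(4πDt) = √(4π × 0.033 × 40) = 4.073 m, so C_max = 1.8/(0.27 × 280 × 4.073) = 0.00585 kg/m³.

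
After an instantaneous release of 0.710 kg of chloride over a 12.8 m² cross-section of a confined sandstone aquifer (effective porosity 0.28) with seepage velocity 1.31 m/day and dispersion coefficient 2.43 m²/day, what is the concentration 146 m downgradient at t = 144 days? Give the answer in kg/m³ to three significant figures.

For an instantaneous plane source, C(x,t) = M/(n_e·A·√(4πDt)) · exp(−(x−vt)²/(4Dt)), with n_e·A the pore (flow) area.
Plume center vt = 1.31 × 144 = 188.64 m, so the well at 146 m is 42.64 m upgradient of the peak.
√(4πDt) = 66.31 m, giving peak height M/(n_e·A·√(4πDt)) = 0.710/(0.28 × 12.8 × 66.31) = 0.002988 kg/m³.
(x−vt)²/(4Dt) = (-42.64)²/(4 × 2.43 × 144) = 1.299; exp(−1.299) = 0.2728.
C = 0.002988 × 0.2728 = 0.000815 kg/m³.

0.000815 kg/m³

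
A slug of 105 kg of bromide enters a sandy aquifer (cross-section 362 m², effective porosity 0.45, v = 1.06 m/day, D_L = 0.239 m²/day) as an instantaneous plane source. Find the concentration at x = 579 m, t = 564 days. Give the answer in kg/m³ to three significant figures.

For an instantaneous plane source, C(x,t) = M/(n_e·A·√(4πDt)) · exp(−(x−vt)²/(4Dt)), with n_e·A the pore (flow) area.
Plume center vt = 1.06 × 564 = 597.84 m, so the well at 579 m is 18.84 m upgradient of the peak.
√(4πDt) = 41.16 m, giving peak height M/(n_e·A·√(4πDt)) = 105/(0.45 × 362 × 41.16) = 0.01566 kg/m³.
(x−vt)²/(4Dt) = (-18.84)²/(4 × 0.239 × 564) = 0.6583; exp(−0.6583) = 0.5177.
C = 0.01566 × 0.5177 = 0.00811 kg/m³.

0.00811 kg/m³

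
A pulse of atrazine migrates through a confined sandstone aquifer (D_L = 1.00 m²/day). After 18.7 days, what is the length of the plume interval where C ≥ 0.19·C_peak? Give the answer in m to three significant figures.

The plume is Gaussian with σ = √(2Dt) = √(2 × 1.00 × 18.7) = 6.116 m.
C/C_peak = exp(−Δx²/(2σ²)) = 0.19 ⇒ Δx = σ·√(−2 ln 0.19) = 6.116 × 1.822 = 11.14 m.
Width = 2Δx = 22.3 m.

22.3 m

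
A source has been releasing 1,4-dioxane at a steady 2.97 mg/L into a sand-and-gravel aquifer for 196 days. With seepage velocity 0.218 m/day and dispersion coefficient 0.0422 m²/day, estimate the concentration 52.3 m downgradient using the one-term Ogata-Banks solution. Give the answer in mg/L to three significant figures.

For a continuous step input, C/C₀ ≈ ½·erfc((x−vt)/(2√(Dt))).
vt = 0.218 × 196 = 42.728 m and 2√(Dt) = 2√(0.0422 × 196) = 5.752 m.
Argument (x−vt)/(2√(Dt)) = (52.3 − 42.728)/5.752 = 1.664; ½·erfc(1.664) = 0.009305.
C = 2.97 × 0.009305 = 0.0276 mg/L.

0.0276 mg/L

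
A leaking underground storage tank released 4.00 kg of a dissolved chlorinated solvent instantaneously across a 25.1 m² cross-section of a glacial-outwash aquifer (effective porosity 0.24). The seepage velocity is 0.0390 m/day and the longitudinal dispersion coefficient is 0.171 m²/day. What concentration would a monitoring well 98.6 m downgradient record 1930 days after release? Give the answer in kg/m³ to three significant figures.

0.00683 kg/m³

For an instantaneous plane source, C(x,t) = M/(n_e·A·√(4πDt)) · exp(−(x−vt)²/(4Dt)), with n_e·A the pore (flow) area.
Plume center vt = 0.0390 × 1930 = 75.27 m, so the well at 98.6 m is 23.33 m downgradient of the peak.
√(4πDt) = 64.40 m, giving peak height M/(n_e·A·√(4πDt)) = 4.00/(0.24 × 25.1 × 64.40) = 0.01031 kg/m³.
(x−vt)²/(4Dt) = (23.33)²/(4 × 0.171 × 1930) = 0.4123; exp(−0.4123) = 0.6621.
C = 0.01031 × 0.6621 = 0.00683 kg/m³.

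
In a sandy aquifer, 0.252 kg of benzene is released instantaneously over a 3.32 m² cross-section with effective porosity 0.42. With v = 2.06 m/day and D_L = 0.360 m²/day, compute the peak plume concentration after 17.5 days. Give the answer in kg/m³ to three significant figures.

0.0203 kg/m³

The peak of an instantaneous 1D plume sits at x = vt; there the Gaussian factor is 1 and C_max = M/(n_e·A·√(4πDt)), where n_e·A is the pore area the mass is dissolved in.
√(4πDt) = √(4π × 0.360 × 17.5) = 8.898 m, so C_max = 0.252/(0.42 × 3.32 × 8.898) = 0.0203 kg/m³.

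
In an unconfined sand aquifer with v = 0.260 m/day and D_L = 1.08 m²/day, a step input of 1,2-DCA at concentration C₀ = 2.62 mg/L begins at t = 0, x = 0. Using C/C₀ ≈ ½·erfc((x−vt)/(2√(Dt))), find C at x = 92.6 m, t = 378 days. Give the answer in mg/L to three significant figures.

For a continuous step input, C/C₀ ≈ ½·erfc((x−vt)/(2√(Dt))).
vt = 0.260 × 378 = 98.28 m and 2√(Dt) = 2√(1.08 × 378) = 40.41 m.
Argument (x−vt)/(2√(Dt)) = (92.6 − 98.28)/40.41 = -0.1406; ½·erfc(-0.1406) = 0.5788.
C = 2.62 × 0.5788 = 1.52 mg/L.

1.52 mg/L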